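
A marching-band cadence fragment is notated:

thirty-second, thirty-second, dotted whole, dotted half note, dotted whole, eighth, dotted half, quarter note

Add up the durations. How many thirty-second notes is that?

Working in thirty-second notes: thirty-second = 1; thirty-second = 1; dotted whole = 48; dotted half note = 24; dotted whole = 48; eighth = 4; dotted half = 24; quarter note = 8.
Sum: 1 + 1 + 48 + 24 + 48 + 4 + 24 + 8 = 158 thirty-second notes.

158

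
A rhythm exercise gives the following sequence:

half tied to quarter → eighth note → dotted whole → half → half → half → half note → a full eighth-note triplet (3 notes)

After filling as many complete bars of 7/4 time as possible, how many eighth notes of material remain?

One bar of 7/4 = 14 eighth notes.
Convert each value to eighth notes: half tied to quarter (half + quarter) = 6; eighth note = 1; dotted whole = 12; half = 4; half = 4; half = 4; half note = 4; a full eighth-note triplet (3 notes) (three triplet eighths span one quarter) = 2.
Altogether 6 + 1 + 12 + 4 + 4 + 4 + 4 + 2 = 37.
37 ÷ 14 = 2 complete bars with 9 eighth notes remaining.

9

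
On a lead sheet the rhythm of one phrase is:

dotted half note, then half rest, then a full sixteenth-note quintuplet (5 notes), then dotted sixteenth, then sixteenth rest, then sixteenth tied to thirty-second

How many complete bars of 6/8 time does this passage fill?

2

One bar of 6/8 = 24 thirty-second notes.
In thirty-second notes: dotted half note = 24; half rest = 16; a full sixteenth-note quintuplet (5 notes) (five quintuplet sixteenths span one quarter) = 8; dotted sixteenth = 3; sixteenth rest = 2; sixteenth tied to thirty-second (sixteenth + thirty-second) = 3.
Sum: 24 + 16 + 8 + 3 + 2 + 3 = 56.
56 ÷ 24 = 2 complete bars with 8 left over.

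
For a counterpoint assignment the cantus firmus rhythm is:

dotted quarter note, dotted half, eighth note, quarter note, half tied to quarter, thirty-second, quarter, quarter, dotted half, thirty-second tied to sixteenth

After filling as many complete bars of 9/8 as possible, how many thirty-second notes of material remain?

One bar of 9/8 = 36 thirty-second notes.
Express everything in thirty-second notes: dotted quarter note = 12; dotted half = 24; eighth note = 4; quarter note = 8; half tied to quarter (half + quarter) = 24; thirty-second = 1; quarter = 8; quarter = 8; dotted half = 24; thirty-second tied to sixteenth (thirty-second + sixteenth) = 3.
Sum: 12 + 24 + 4 + 8 + 24 + 1 + 8 + 8 + 24 + 3 = 116.
116 ÷ 36 = 3 complete bars with 8 thirty-second notes remaining.

8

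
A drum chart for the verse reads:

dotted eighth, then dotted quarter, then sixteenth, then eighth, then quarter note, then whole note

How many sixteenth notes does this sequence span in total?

Express everything in sixteenth notes: dotted eighth = 3; dotted quarter = 6; sixteenth = 1; eighth = 2; quarter note = 4; whole note = 16.
Adding: 3 + 6 + 1 + 2 + 4 + 16 = 32 sixteenth notes.

32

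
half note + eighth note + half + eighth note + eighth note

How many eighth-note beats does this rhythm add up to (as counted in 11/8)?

One eighth-note beat = 2 sixteenth notes.
Convert each value to sixteenth notes: half note = 8; eighth note = 2; half = 8; eighth note = 2; eighth note = 2.
Total: 8 + 2 + 8 + 2 + 2 = 22.
22 ÷ 2 = 11 beats.

11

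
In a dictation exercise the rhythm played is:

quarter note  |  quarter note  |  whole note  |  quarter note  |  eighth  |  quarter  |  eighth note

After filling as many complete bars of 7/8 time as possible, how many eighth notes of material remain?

4

One bar of 7/8 = 7 eighth notes.
Convert each value to eighth notes: quarter note = 2; quarter note = 2; whole note = 8; quarter note = 2; eighth = 1; quarter = 2; eighth note = 1.
Adding: 2 + 2 + 8 + 2 + 1 + 2 + 1 = 18.
18 ÷ 7 = 2 complete bars with 4 eighth notes remaining.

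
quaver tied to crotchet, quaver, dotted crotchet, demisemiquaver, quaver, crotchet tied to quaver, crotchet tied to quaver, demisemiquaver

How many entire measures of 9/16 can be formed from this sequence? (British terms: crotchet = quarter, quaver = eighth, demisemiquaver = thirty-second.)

One bar of 9/16 = 18 thirty-second notes.
Working in thirty-second notes: quaver tied to crotchet (quaver + crotchet) = 12; quaver = 4; dotted crotchet = 12; demisemiquaver = 1; quaver = 4; crotchet tied to quaver (crotchet + quaver) = 12; crotchet tied to quaver (crotchet + quaver) = 12; demisemiquaver = 1.
Total: 12 + 4 + 12 + 1 + 4 + 12 + 12 + 1 = 58.
58 ÷ 18 = 3 complete bars with 4 left over.

3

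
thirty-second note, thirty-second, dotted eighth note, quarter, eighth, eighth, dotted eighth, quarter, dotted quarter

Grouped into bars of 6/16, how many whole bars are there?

One bar of 6/16 = 12 thirty-second notes.
Express everything in thirty-second notes: thirty-second note = 1; thirty-second = 1; dotted eighth note = 6; quarter = 8; eighth = 4; eighth = 4; dotted eighth = 6; quarter = 8; dotted quarter = 12.
Sum: 1 + 1 + 6 + 8 + 4 + 4 + 6 + 8 + 12 = 50.
50 ÷ 12 = 4 complete bars with 2 left over.

4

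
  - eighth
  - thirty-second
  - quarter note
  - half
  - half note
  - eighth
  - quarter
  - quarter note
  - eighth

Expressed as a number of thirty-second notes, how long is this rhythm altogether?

Convert each value to thirty-second notes: eighth = 4; thirty-second = 1; quarter note = 8; half = 16; half note = 16; eighth = 4; quarter = 8; quarter note = 8; eighth = 4.
Total: 4 + 1 + 8 + 16 + 16 + 4 + 8 + 8 + 4 = 69 thirty-second notes.

69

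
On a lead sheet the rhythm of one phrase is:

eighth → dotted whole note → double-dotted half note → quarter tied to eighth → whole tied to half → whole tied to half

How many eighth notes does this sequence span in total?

Each duration in eighth notes: eighth = 1; dotted whole note = 12; double-dotted half note = 7; quarter tied to eighth (quarter + eighth) = 3; whole tied to half (whole + half) = 12; whole tied to half (whole + half) = 12.
Altogether 1 + 12 + 7 + 3 + 12 + 12 = 47 eighth notes.

47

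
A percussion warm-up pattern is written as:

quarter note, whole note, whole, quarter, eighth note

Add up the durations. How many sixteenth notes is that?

42

Express everything in sixteenth notes: quarter note = 4; whole note = 16; whole = 16; quarter = 4; eighth note = 2.
Total: 4 + 16 + 16 + 4 + 2 = 42 sixteenth notes.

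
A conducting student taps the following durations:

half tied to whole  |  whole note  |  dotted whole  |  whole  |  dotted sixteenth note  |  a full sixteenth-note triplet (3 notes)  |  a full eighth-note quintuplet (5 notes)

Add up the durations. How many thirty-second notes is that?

183

In thirty-second notes: half tied to whole (half + whole) = 48; whole note = 32; dotted whole = 48; whole = 32; dotted sixteenth note = 3; a full sixteenth-note triplet (3 notes) (three triplet sixteenths span one eighth) = 4; a full eighth-note quintuplet (5 notes) (five quintuplet eighths span one half) = 16.
Total: 48 + 32 + 48 + 32 + 3 + 4 + 16 = 183 thirty-second notes.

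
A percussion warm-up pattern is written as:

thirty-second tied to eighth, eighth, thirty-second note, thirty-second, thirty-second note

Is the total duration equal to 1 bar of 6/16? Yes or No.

One bar of 6/16 = 12 thirty-second notes.
Each duration in thirty-second notes: thirty-second tied to eighth (thirty-second + eighth) = 5; eighth = 4; thirty-second note = 1; thirty-second = 1; thirty-second note = 1.
Sum: 5 + 4 + 1 + 1 + 1 = 12.
12 equals 12, so the answer is Yes.

Yes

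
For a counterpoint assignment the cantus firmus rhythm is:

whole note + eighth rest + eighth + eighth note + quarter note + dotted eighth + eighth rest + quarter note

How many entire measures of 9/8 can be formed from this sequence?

One bar of 9/8 = 18 sixteenth notes.
Working in sixteenth notes: whole note = 16; eighth rest = 2; eighth = 2; eighth note = 2; quarter note = 4; dotted eighth = 3; eighth rest = 2; quarter note = 4.
Altogether 16 + 2 + 2 + 2 + 4 + 3 + 2 + 4 = 35.
35 ÷ 18 = 1 complete bar with 17 left over.

1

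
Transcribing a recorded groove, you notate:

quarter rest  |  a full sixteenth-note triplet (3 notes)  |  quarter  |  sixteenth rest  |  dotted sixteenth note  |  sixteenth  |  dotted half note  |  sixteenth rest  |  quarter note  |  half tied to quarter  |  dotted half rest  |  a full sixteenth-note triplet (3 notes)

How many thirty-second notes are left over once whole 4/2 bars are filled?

One bar of 4/2 = 64 thirty-second notes.
Working in thirty-second notes: quarter rest = 8; a full sixteenth-note triplet (3 notes) (three triplet sixteenths span one eighth) = 4; quarter = 8; sixteenth rest = 2; dotted sixteenth note = 3; sixteenth = 2; dotted half note = 24; sixteenth rest = 2; quarter note = 8; half tied to quarter (half + quarter) = 24; dotted half rest = 24; a full sixteenth-note triplet (3 notes) (three triplet sixteenths span one eighth) = 4.
Total: 8 + 4 + 8 + 2 + 3 + 2 + 24 + 2 + 8 + 24 + 24 + 4 = 113.
113 ÷ 64 = 1 complete bar with 49 thirty-second notes remaining.

49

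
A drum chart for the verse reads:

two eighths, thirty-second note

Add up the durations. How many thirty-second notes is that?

Convert each value to thirty-second notes: eighth = 4; eighth = 4; thirty-second note = 1.
Total: 4 + 4 + 1 = 9 thirty-second notes.

9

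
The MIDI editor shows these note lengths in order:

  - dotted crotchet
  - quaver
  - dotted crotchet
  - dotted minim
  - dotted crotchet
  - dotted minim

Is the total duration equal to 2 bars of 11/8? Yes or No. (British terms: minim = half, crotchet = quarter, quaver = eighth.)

Yes

One bar of 11/8 = 11 eighth notes, so 2 bars = 22.
Each duration in eighth notes: dotted crotchet = 3; quaver = 1; dotted crotchet = 3; dotted minim = 6; dotted crotchet = 3; dotted minim = 6.
Sum: 3 + 1 + 3 + 6 + 3 + 6 = 22.
22 equals 22, so the answer is Yes.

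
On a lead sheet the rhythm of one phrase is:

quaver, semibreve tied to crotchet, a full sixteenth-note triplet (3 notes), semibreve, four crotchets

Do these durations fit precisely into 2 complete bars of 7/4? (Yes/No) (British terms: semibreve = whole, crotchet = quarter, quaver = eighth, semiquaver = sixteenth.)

Yes

One bar of 7/4 = 14 eighth notes, so 2 bars = 28.
Convert each value to eighth notes: quaver = 1; semibreve tied to crotchet (semibreve + crotchet) = 10; a full sixteenth-note triplet (3 notes) (three triplet sixteenths span one eighth) = 1; semibreve = 8; crotchet = 2; crotchet = 2; crotchet = 2; crotchet = 2.
Adding: 1 + 10 + 1 + 8 + 2 + 2 + 2 + 2 = 28.
28 equals 28, so the answer is Yes.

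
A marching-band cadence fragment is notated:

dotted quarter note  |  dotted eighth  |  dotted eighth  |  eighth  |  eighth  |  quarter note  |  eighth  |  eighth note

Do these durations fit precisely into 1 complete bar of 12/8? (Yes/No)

Yes

One bar of 12/8 = 24 sixteenth notes.
Express everything in sixteenth notes: dotted quarter note = 6; dotted eighth = 3; dotted eighth = 3; eighth = 2; eighth = 2; quarter note = 4; eighth = 2; eighth note = 2.
Altogether 6 + 3 + 3 + 2 + 2 + 4 + 2 + 2 = 24.
24 equals 24, so the answer is Yes.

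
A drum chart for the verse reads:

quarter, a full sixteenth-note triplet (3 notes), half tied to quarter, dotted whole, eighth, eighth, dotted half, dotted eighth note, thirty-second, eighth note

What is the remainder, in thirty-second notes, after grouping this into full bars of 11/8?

One bar of 11/8 = 44 thirty-second notes.
Working in thirty-second notes: quarter = 8; a full sixteenth-note triplet (3 notes) (three triplet sixteenths span one eighth) = 4; half tied to quarter (half + quarter) = 24; dotted whole = 48; eighth = 4; eighth = 4; dotted half = 24; dotted eighth note = 6; thirty-second = 1; eighth note = 4.
Sum: 8 + 4 + 24 + 48 + 4 + 4 + 24 + 6 + 1 + 4 = 127.
127 ÷ 44 = 2 complete bars with 39 thirty-second notes remaining.

39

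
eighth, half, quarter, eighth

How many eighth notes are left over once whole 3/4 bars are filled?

One bar of 3/4 = 6 eighth notes.
In eighth notes: eighth = 1; half = 4; quarter = 2; eighth = 1.
Altogether 1 + 4 + 2 + 1 = 8.
8 ÷ 6 = 1 complete bar with 2 eighth notes remaining.

2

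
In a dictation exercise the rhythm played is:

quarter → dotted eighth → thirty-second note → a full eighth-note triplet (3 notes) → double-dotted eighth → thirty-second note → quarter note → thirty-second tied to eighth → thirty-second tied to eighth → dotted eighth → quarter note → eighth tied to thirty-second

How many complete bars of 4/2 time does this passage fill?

One bar of 4/2 = 64 thirty-second notes.
Working in thirty-second notes: quarter = 8; dotted eighth = 6; thirty-second note = 1; a full eighth-note triplet (3 notes) (three triplet eighths span one quarter) = 8; double-dotted eighth = 7; thirty-second note = 1; quarter note = 8; thirty-second tied to eighth (thirty-second + eighth) = 5; thirty-second tied to eighth (thirty-second + eighth) = 5; dotted eighth = 6; quarter note = 8; eighth tied to thirty-second (eighth + thirty-second) = 5.
Total: 8 + 6 + 1 + 8 + 7 + 1 + 8 + 5 + 5 + 6 + 8 + 5 = 68.
68 ÷ 64 = 1 complete bar with 4 left over.

1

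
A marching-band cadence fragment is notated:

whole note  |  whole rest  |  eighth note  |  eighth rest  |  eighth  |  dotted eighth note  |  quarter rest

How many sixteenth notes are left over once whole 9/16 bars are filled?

One bar of 9/16 = 9 sixteenth notes.
Each duration in sixteenth notes: whole note = 16; whole rest = 16; eighth note = 2; eighth rest = 2; eighth = 2; dotted eighth note = 3; quarter rest = 4.
Total: 16 + 16 + 2 + 2 + 2 + 3 + 4 = 45.
45 ÷ 9 = 5 complete bars with 0 sixteenth notes remaining.

0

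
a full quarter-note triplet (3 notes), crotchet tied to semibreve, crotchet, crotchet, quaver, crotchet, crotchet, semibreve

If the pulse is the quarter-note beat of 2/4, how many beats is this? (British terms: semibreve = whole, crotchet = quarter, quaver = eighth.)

One quarter-note beat = 2 eighth notes.
In eighth notes: a full quarter-note triplet (3 notes) (three triplet quarters span one half) = 4; crotchet tied to semibreve (crotchet + semibreve) = 10; crotchet = 2; crotchet = 2; quaver = 1; crotchet = 2; crotchet = 2; semibreve = 8.
Sum: 4 + 10 + 2 + 2 + 1 + 2 + 2 + 8 = 31.
31 ÷ 2 = 15.5 beats.

15.5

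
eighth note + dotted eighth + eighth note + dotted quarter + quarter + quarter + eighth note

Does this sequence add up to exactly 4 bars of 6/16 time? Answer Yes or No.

No

One bar of 6/16 = 6 sixteenth notes, so 4 bars = 24.
Working in sixteenth notes: eighth note = 2; dotted eighth = 3; eighth note = 2; dotted quarter = 6; quarter = 4; quarter = 4; eighth note = 2.
Adding: 2 + 3 + 2 + 6 + 4 + 4 + 2 = 23.
23 falls short of 24, so the answer is No.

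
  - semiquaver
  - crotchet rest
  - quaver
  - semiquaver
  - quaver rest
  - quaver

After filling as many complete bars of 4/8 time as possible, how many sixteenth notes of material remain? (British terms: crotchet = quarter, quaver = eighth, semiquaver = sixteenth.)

One bar of 4/8 = 8 sixteenth notes.
In sixteenth notes: semiquaver = 1; crotchet rest = 4; quaver = 2; semiquaver = 1; quaver rest = 2; quaver = 2.
Adding: 1 + 4 + 2 + 1 + 2 + 2 = 12.
12 ÷ 8 = 1 complete bar with 4 sixteenth notes remaining.

4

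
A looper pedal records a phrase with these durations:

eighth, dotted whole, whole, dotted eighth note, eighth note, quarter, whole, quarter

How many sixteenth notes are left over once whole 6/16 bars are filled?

One bar of 6/16 = 6 sixteenth notes.
Express everything in sixteenth notes: eighth = 2; dotted whole = 24; whole = 16; dotted eighth note = 3; eighth note = 2; quarter = 4; whole = 16; quarter = 4.
Total: 2 + 24 + 16 + 3 + 2 + 4 + 16 + 4 = 71.
71 ÷ 6 = 11 complete bars with 5 sixteenth notes remaining.

5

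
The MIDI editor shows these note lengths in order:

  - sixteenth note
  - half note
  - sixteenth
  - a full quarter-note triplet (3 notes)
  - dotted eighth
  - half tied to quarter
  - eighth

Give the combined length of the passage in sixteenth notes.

Express everything in sixteenth notes: sixteenth note = 1; half note = 8; sixteenth = 1; a full quarter-note triplet (3 notes) (three triplet quarters span one half) = 8; dotted eighth = 3; half tied to quarter (half + quarter) = 12; eighth = 2.
Total: 1 + 8 + 1 + 8 + 3 + 12 + 2 = 35 sixteenth notes.

35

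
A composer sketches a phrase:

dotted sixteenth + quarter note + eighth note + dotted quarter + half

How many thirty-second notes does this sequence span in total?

Each duration in thirty-second notes: dotted sixteenth = 3; quarter note = 8; eighth note = 4; dotted quarter = 12; half = 16.
Sum: 3 + 8 + 4 + 12 + 16 = 43 thirty-second notes.

43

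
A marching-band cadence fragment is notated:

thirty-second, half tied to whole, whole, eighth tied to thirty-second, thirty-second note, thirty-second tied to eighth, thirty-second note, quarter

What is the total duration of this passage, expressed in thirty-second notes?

101

In thirty-second notes: thirty-second = 1; half tied to whole (half + whole) = 48; whole = 32; eighth tied to thirty-second (eighth + thirty-second) = 5; thirty-second note = 1; thirty-second tied to eighth (thirty-second + eighth) = 5; thirty-second note = 1; quarter = 8.
Altogether 1 + 48 + 32 + 5 + 1 + 5 + 1 + 8 = 101 thirty-second notes.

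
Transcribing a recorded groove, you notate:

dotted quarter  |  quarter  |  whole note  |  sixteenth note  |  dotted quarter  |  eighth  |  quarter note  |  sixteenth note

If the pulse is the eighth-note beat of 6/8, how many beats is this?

One eighth-note beat = 2 sixteenth notes.
Express everything in sixteenth notes: dotted quarter = 6; quarter = 4; whole note = 16; sixteenth note = 1; dotted quarter = 6; eighth = 2; quarter note = 4; sixteenth note = 1.
Total: 6 + 4 + 16 + 1 + 6 + 2 + 4 + 1 = 40.
40 ÷ 2 = 20 beats.

20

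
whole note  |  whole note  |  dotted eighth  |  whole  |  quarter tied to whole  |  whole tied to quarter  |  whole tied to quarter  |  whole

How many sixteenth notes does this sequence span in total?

Convert each value to sixteenth notes: whole note = 16; whole note = 16; dotted eighth = 3; whole = 16; quarter tied to whole (quarter + whole) = 20; whole tied to quarter (whole + quarter) = 20; whole tied to quarter (whole + quarter) = 20; whole = 16.
Altogether 16 + 16 + 3 + 16 + 20 + 20 + 20 + 16 = 127 sixteenth notes.

127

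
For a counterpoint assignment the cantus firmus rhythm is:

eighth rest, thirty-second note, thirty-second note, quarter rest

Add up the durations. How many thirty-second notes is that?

14

Working in thirty-second notes: eighth rest = 4; thirty-second note = 1; thirty-second note = 1; quarter rest = 8.
Altogether 4 + 1 + 1 + 8 = 14 thirty-second notes.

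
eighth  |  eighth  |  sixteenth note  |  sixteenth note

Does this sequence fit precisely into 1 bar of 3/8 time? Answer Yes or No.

Yes

One bar of 3/8 = 6 sixteenth notes.
Working in sixteenth notes: eighth = 2; eighth = 2; sixteenth note = 1; sixteenth note = 1.
Total: 2 + 2 + 1 + 1 = 6.
6 equals 6, so the answer is Yes.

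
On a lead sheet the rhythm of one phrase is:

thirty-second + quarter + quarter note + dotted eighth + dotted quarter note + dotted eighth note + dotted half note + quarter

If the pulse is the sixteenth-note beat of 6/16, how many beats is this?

One sixteenth-note beat = 2 thirty-second notes.
Each duration in thirty-second notes: thirty-second = 1; quarter = 8; quarter note = 8; dotted eighth = 6; dotted quarter note = 12; dotted eighth note = 6; dotted half note = 24; quarter = 8.
Altogether 1 + 8 + 8 + 6 + 12 + 6 + 24 + 8 = 73.
73 ÷ 2 = 36.5 beats.

36.5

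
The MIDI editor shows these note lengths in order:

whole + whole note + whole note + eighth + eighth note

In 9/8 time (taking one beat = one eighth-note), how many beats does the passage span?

One eighth-note beat = 2 sixteenth notes.
Express everything in sixteenth notes: whole = 16; whole note = 16; whole note = 16; eighth = 2; eighth note = 2.
Total: 16 + 16 + 16 + 2 + 2 = 52.
52 ÷ 2 = 26 beats.

26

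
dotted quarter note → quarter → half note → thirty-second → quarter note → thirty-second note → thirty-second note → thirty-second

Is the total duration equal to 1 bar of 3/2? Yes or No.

Yes

One bar of 3/2 = 48 thirty-second notes.
Working in thirty-second notes: dotted quarter note = 12; quarter = 8; half note = 16; thirty-second = 1; quarter note = 8; thirty-second note = 1; thirty-second note = 1; thirty-second = 1.
Sum: 12 + 8 + 16 + 1 + 8 + 1 + 1 + 1 = 48.
48 equals 48, so the answer is Yes.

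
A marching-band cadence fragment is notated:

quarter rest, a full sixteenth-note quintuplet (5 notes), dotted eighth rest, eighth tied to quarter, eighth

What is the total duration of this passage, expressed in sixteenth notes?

Convert each value to sixteenth notes: quarter rest = 4; a full sixteenth-note quintuplet (5 notes) (five quintuplet sixteenths span one quarter) = 4; dotted eighth rest = 3; eighth tied to quarter (eighth + quarter) = 6; eighth = 2.
Sum: 4 + 4 + 3 + 6 + 2 = 19 sixteenth notes.

19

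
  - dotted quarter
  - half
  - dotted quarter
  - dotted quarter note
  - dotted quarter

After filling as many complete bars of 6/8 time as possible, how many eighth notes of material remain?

One bar of 6/8 = 6 eighth notes.
Each duration in eighth notes: dotted quarter = 3; half = 4; dotted quarter = 3; dotted quarter note = 3; dotted quarter = 3.
Altogether 3 + 4 + 3 + 3 + 3 = 16.
16 ÷ 6 = 2 complete bars with 4 eighth notes remaining.

4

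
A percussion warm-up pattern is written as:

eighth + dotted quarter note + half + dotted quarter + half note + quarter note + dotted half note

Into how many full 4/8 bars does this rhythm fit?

5

One bar of 4/8 = 4 eighth notes.
Each duration in eighth notes: eighth = 1; dotted quarter note = 3; half = 4; dotted quarter = 3; half note = 4; quarter note = 2; dotted half note = 6.
Altogether 1 + 3 + 4 + 3 + 4 + 2 + 6 = 23.
23 ÷ 4 = 5 complete bars with 3 left over.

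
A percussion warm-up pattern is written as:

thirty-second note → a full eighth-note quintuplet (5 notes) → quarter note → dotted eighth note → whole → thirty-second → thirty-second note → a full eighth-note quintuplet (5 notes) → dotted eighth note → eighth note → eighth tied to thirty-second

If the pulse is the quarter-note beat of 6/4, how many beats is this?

One quarter-note beat = 8 thirty-second notes.
Express everything in thirty-second notes: thirty-second note = 1; a full eighth-note quintuplet (5 notes) (five quintuplet eighths span one half) = 16; quarter note = 8; dotted eighth note = 6; whole = 32; thirty-second = 1; thirty-second note = 1; a full eighth-note quintuplet (5 notes) (five quintuplet eighths span one half) = 16; dotted eighth note = 6; eighth note = 4; eighth tied to thirty-second (eighth + thirty-second) = 5.
Adding: 1 + 16 + 8 + 6 + 32 + 1 + 1 + 16 + 6 + 4 + 5 = 96.
96 ÷ 8 = 12 beats.

12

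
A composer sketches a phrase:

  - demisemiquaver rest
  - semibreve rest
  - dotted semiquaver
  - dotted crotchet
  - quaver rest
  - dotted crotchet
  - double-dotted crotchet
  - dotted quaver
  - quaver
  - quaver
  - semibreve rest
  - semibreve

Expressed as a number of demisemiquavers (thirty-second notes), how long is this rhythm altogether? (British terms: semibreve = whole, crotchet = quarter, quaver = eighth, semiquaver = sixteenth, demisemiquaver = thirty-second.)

Working in thirty-second notes: demisemiquaver rest = 1; semibreve rest = 32; dotted semiquaver = 3; dotted crotchet = 12; quaver rest = 4; dotted crotchet = 12; double-dotted crotchet = 14; dotted quaver = 6; quaver = 4; quaver = 4; semibreve rest = 32; semibreve = 32.
Sum: 1 + 32 + 3 + 12 + 4 + 12 + 14 + 6 + 4 + 4 + 32 + 32 = 156 thirty-second notes.

156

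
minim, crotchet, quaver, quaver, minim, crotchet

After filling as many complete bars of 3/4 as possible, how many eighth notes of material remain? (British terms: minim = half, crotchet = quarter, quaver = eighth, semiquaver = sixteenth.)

One bar of 3/4 = 6 eighth notes.
Working in eighth notes: minim = 4; crotchet = 2; quaver = 1; quaver = 1; minim = 4; crotchet = 2.
Sum: 4 + 2 + 1 + 1 + 4 + 2 = 14.
14 ÷ 6 = 2 complete bars with 2 eighth notes remaining.

2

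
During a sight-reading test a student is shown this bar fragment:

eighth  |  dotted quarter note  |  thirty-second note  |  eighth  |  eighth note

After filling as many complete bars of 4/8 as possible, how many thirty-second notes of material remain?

One bar of 4/8 = 16 thirty-second notes.
Convert each value to thirty-second notes: eighth = 4; dotted quarter note = 12; thirty-second note = 1; eighth = 4; eighth note = 4.
Adding: 4 + 12 + 1 + 4 + 4 = 25.
25 ÷ 16 = 1 complete bar with 9 thirty-second notes remaining.

9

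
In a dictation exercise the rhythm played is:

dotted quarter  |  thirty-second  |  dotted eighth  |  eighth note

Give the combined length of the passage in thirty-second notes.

23

Working in thirty-second notes: dotted quarter = 12; thirty-second = 1; dotted eighth = 6; eighth note = 4.
Altogether 12 + 1 + 6 + 4 = 23 thirty-second notes.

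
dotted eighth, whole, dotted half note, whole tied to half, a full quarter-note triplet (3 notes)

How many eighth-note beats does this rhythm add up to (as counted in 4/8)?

One eighth-note beat = 2 sixteenth notes.
In sixteenth notes: dotted eighth = 3; whole = 16; dotted half note = 12; whole tied to half (whole + half) = 24; a full quarter-note triplet (3 notes) (three triplet quarters span one half) = 8.
Altogether 3 + 16 + 12 + 24 + 8 = 63.
63 ÷ 2 = 31.5 beats.

31.5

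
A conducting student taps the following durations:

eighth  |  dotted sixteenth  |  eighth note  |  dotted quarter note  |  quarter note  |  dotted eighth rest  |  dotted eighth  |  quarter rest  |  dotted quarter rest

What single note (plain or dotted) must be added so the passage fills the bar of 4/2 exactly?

The bar of 4/2 = 64 thirty-second notes.
Each duration in thirty-second notes: eighth = 4; dotted sixteenth = 3; eighth note = 4; dotted quarter note = 12; quarter note = 8; dotted eighth rest = 6; dotted eighth = 6; quarter rest = 8; dotted quarter rest = 12.
Adding: 4 + 3 + 4 + 12 + 8 + 6 + 6 + 8 + 12 = 63.
Remaining: 64 − 63 = 1 thirty-second note, which is a thirty-second note.

thirty-second note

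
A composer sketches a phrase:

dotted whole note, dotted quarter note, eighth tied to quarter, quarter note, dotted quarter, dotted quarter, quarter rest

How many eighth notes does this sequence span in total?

Convert each value to eighth notes: dotted whole note = 12; dotted quarter note = 3; eighth tied to quarter (eighth + quarter) = 3; quarter note = 2; dotted quarter = 3; dotted quarter = 3; quarter rest = 2.
Adding: 12 + 3 + 3 + 2 + 3 + 3 + 2 = 28 eighth notes.

28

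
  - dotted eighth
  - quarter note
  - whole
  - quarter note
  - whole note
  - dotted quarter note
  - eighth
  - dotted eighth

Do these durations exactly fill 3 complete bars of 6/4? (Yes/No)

No

One bar of 6/4 = 24 sixteenth notes, so 3 bars = 72.
Express everything in sixteenth notes: dotted eighth = 3; quarter note = 4; whole = 16; quarter note = 4; whole note = 16; dotted quarter note = 6; eighth = 2; dotted eighth = 3.
Total: 3 + 4 + 16 + 4 + 16 + 6 + 2 + 3 = 54.
54 falls short of 72, so the answer is No.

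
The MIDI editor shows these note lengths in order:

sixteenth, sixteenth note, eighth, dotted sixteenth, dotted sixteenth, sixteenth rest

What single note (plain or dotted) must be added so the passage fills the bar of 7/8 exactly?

The bar of 7/8 = 28 thirty-second notes.
In thirty-second notes: sixteenth = 2; sixteenth note = 2; eighth = 4; dotted sixteenth = 3; dotted sixteenth = 3; sixteenth rest = 2.
Altogether 2 + 2 + 4 + 3 + 3 + 2 = 16.
Remaining: 28 − 16 = 12 thirty-second notes, which is a dotted quarter note.

dotted quarter note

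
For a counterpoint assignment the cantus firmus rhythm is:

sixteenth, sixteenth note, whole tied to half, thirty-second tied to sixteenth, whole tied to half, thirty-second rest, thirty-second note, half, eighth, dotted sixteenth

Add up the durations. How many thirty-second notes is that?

Convert each value to thirty-second notes: sixteenth = 2; sixteenth note = 2; whole tied to half (whole + half) = 48; thirty-second tied to sixteenth (thirty-second + sixteenth) = 3; whole tied to half (whole + half) = 48; thirty-second rest = 1; thirty-second note = 1; half = 16; eighth = 4; dotted sixteenth = 3.
Altogether 2 + 2 + 48 + 3 + 48 + 1 + 1 + 16 + 4 + 3 = 128 thirty-second notes.

128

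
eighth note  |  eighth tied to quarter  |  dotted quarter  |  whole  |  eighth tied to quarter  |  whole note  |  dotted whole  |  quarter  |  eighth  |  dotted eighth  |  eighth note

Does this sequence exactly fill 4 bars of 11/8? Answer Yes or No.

No

One bar of 11/8 = 22 sixteenth notes, so 4 bars = 88.
Express everything in sixteenth notes: eighth note = 2; eighth tied to quarter (eighth + quarter) = 6; dotted quarter = 6; whole = 16; eighth tied to quarter (eighth + quarter) = 6; whole note = 16; dotted whole = 24; quarter = 4; eighth = 2; dotted eighth = 3; eighth note = 2.
Total: 2 + 6 + 6 + 16 + 6 + 16 + 24 + 4 + 2 + 3 + 2 = 87.
87 falls short of 88, so the answer is No.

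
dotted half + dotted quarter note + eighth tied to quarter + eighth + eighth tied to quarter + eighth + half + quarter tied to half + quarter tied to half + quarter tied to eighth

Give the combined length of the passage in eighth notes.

Convert each value to eighth notes: dotted half = 6; dotted quarter note = 3; eighth tied to quarter (eighth + quarter) = 3; eighth = 1; eighth tied to quarter (eighth + quarter) = 3; eighth = 1; half = 4; quarter tied to half (quarter + half) = 6; quarter tied to half (quarter + half) = 6; quarter tied to eighth (quarter + eighth) = 3.
Sum: 6 + 3 + 3 + 1 + 3 + 1 + 4 + 6 + 6 + 3 = 36 eighth notes.

36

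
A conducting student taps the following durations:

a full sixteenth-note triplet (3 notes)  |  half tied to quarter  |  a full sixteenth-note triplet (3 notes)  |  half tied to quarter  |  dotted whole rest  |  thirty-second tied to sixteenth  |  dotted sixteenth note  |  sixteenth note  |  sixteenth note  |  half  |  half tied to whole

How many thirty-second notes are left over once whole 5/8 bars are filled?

One bar of 5/8 = 20 thirty-second notes.
Express everything in thirty-second notes: a full sixteenth-note triplet (3 notes) (three triplet sixteenths span one eighth) = 4; half tied to quarter (half + quarter) = 24; a full sixteenth-note triplet (3 notes) (three triplet sixteenths span one eighth) = 4; half tied to quarter (half + quarter) = 24; dotted whole rest = 48; thirty-second tied to sixteenth (thirty-second + sixteenth) = 3; dotted sixteenth note = 3; sixteenth note = 2; sixteenth note = 2; half = 16; half tied to whole (half + whole) = 48.
Adding: 4 + 24 + 4 + 24 + 48 + 3 + 3 + 2 + 2 + 16 + 48 = 178.
178 ÷ 20 = 8 complete bars with 18 thirty-second notes remaining.

18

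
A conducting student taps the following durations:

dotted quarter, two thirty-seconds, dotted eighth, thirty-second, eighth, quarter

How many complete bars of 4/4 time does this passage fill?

1

One bar of 4/4 = 32 thirty-second notes.
Each duration in thirty-second notes: dotted quarter = 12; thirty-second = 1; thirty-second = 1; dotted eighth = 6; thirty-second = 1; eighth = 4; quarter = 8.
Adding: 12 + 1 + 1 + 6 + 1 + 4 + 8 = 33.
33 ÷ 32 = 1 complete bar with 1 left over.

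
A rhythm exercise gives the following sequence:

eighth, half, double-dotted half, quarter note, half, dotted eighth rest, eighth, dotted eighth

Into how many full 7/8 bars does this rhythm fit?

3

One bar of 7/8 = 14 sixteenth notes.
In sixteenth notes: eighth = 2; half = 8; double-dotted half = 14; quarter note = 4; half = 8; dotted eighth rest = 3; eighth = 2; dotted eighth = 3.
Adding: 2 + 8 + 14 + 4 + 8 + 3 + 2 + 3 = 44.
44 ÷ 14 = 3 complete bars with 2 left over.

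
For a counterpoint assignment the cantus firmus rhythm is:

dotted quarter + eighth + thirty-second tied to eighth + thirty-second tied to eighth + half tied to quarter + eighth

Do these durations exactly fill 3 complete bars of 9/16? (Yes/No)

Yes

One bar of 9/16 = 18 thirty-second notes, so 3 bars = 54.
Working in thirty-second notes: dotted quarter = 12; eighth = 4; thirty-second tied to eighth (thirty-second + eighth) = 5; thirty-second tied to eighth (thirty-second + eighth) = 5; half tied to quarter (half + quarter) = 24; eighth = 4.
Sum: 12 + 4 + 5 + 5 + 24 + 4 = 54.
54 equals 54, so the answer is Yes.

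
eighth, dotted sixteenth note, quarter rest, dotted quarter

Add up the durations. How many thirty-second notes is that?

27

Each duration in thirty-second notes: eighth = 4; dotted sixteenth note = 3; quarter rest = 8; dotted quarter = 12.
Altogether 4 + 3 + 8 + 12 = 27 thirty-second notes.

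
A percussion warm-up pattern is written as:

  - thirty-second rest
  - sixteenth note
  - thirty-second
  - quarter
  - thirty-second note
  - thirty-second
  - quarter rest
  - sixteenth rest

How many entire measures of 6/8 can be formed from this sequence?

One bar of 6/8 = 24 thirty-second notes.
Express everything in thirty-second notes: thirty-second rest = 1; sixteenth note = 2; thirty-second = 1; quarter = 8; thirty-second note = 1; thirty-second = 1; quarter rest = 8; sixteenth rest = 2.
Sum: 1 + 2 + 1 + 8 + 1 + 1 + 8 + 2 = 24.
24 ÷ 24 = 1 complete bar with 0 left over.

1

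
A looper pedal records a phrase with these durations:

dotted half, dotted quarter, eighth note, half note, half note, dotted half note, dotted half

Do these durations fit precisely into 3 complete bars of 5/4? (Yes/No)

One bar of 5/4 = 10 eighth notes, so 3 bars = 30.
Convert each value to eighth notes: dotted half = 6; dotted quarter = 3; eighth note = 1; half note = 4; half note = 4; dotted half note = 6; dotted half = 6.
Altogether 6 + 3 + 1 + 4 + 4 + 6 + 6 = 30.
30 equals 30, so the answer is Yes.

Yes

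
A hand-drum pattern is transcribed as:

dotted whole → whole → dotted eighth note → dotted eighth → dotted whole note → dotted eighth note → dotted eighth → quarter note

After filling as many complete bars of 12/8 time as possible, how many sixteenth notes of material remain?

8

One bar of 12/8 = 24 sixteenth notes.
Express everything in sixteenth notes: dotted whole = 24; whole = 16; dotted eighth note = 3; dotted eighth = 3; dotted whole note = 24; dotted eighth note = 3; dotted eighth = 3; quarter note = 4.
Sum: 24 + 16 + 3 + 3 + 24 + 3 + 3 + 4 = 80.
80 ÷ 24 = 3 complete bars with 8 sixteenth notes remaining.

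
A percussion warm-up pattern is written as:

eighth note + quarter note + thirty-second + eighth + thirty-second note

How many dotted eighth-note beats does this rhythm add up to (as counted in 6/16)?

3

One dotted eighth-note beat = 6 thirty-second notes.
Working in thirty-second notes: eighth note = 4; quarter note = 8; thirty-second = 1; eighth = 4; thirty-second note = 1.
Sum: 4 + 8 + 1 + 4 + 1 = 18.
18 ÷ 6 = 3 beats.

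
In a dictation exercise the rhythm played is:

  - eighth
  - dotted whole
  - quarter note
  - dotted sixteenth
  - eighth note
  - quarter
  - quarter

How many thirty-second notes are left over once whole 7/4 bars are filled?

One bar of 7/4 = 56 thirty-second notes.
Working in thirty-second notes: eighth = 4; dotted whole = 48; quarter note = 8; dotted sixteenth = 3; eighth note = 4; quarter = 8; quarter = 8.
Adding: 4 + 48 + 8 + 3 + 4 + 8 + 8 = 83.
83 ÷ 56 = 1 complete bar with 27 thirty-second notes remaining.

27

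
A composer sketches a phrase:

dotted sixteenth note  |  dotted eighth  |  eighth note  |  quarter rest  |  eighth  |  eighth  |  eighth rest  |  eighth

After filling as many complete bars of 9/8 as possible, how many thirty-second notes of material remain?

One bar of 9/8 = 36 thirty-second notes.
Working in thirty-second notes: dotted sixteenth note = 3; dotted eighth = 6; eighth note = 4; quarter rest = 8; eighth = 4; eighth = 4; eighth rest = 4; eighth = 4.
Total: 3 + 6 + 4 + 8 + 4 + 4 + 4 + 4 = 37.
37 ÷ 36 = 1 complete bar with 1 thirty-second note remaining.

1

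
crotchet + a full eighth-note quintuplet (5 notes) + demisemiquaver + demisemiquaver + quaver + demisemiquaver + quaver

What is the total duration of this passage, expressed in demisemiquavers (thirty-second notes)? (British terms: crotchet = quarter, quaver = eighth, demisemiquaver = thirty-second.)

In thirty-second notes: crotchet = 8; a full eighth-note quintuplet (5 notes) (five quintuplet eighths span one half) = 16; demisemiquaver = 1; demisemiquaver = 1; quaver = 4; demisemiquaver = 1; quaver = 4.
Adding: 8 + 16 + 1 + 1 + 4 + 1 + 4 = 35 thirty-second notes.

35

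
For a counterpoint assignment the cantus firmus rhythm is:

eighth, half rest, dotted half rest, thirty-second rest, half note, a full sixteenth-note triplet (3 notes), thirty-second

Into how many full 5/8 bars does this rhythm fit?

3

One bar of 5/8 = 20 thirty-second notes.
In thirty-second notes: eighth = 4; half rest = 16; dotted half rest = 24; thirty-second rest = 1; half note = 16; a full sixteenth-note triplet (3 notes) (three triplet sixteenths span one eighth) = 4; thirty-second = 1.
Altogether 4 + 16 + 24 + 1 + 16 + 4 + 1 = 66.
66 ÷ 20 = 3 complete bars with 6 left over.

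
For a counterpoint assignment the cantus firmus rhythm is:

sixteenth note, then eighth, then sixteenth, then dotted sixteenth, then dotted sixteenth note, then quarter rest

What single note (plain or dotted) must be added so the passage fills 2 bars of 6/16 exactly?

sixteenth note

2 bars of 6/16 = 24 thirty-second notes.
Each duration in thirty-second notes: sixteenth note = 2; eighth = 4; sixteenth = 2; dotted sixteenth = 3; dotted sixteenth note = 3; quarter rest = 8.
Adding: 2 + 4 + 2 + 3 + 3 + 8 = 22.
Remaining: 24 − 22 = 2 thirty-second notes, which is a sixteenth note.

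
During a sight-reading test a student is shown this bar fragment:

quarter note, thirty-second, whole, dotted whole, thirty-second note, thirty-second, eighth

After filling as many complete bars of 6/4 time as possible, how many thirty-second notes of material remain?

47

One bar of 6/4 = 48 thirty-second notes.
Convert each value to thirty-second notes: quarter note = 8; thirty-second = 1; whole = 32; dotted whole = 48; thirty-second note = 1; thirty-second = 1; eighth = 4.
Altogether 8 + 1 + 32 + 48 + 1 + 1 + 4 = 95.
95 ÷ 48 = 1 complete bar with 47 thirty-second notes remaining.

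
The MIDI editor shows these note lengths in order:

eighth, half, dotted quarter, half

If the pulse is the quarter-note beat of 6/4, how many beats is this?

One quarter-note beat = 2 eighth notes.
Convert each value to eighth notes: eighth = 1; half = 4; dotted quarter = 3; half = 4.
Sum: 1 + 4 + 3 + 4 = 12.
12 ÷ 2 = 6 beats.

6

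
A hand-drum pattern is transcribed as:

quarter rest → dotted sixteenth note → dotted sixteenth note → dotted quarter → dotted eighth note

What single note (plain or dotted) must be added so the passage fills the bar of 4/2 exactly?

whole note

The bar of 4/2 = 64 thirty-second notes.
Each duration in thirty-second notes: quarter rest = 8; dotted sixteenth note = 3; dotted sixteenth note = 3; dotted quarter = 12; dotted eighth note = 6.
Sum: 8 + 3 + 3 + 12 + 6 = 32.
Remaining: 64 − 32 = 32 thirty-second notes, which is a whole note.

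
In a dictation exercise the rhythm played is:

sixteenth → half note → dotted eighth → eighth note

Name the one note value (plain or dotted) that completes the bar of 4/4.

The bar of 4/4 = 16 sixteenth notes.
Each duration in sixteenth notes: sixteenth = 1; half note = 8; dotted eighth = 3; eighth note = 2.
Sum: 1 + 8 + 3 + 2 = 14.
Remaining: 16 − 14 = 2 sixteenth notes, which is a eighth note.

eighth note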